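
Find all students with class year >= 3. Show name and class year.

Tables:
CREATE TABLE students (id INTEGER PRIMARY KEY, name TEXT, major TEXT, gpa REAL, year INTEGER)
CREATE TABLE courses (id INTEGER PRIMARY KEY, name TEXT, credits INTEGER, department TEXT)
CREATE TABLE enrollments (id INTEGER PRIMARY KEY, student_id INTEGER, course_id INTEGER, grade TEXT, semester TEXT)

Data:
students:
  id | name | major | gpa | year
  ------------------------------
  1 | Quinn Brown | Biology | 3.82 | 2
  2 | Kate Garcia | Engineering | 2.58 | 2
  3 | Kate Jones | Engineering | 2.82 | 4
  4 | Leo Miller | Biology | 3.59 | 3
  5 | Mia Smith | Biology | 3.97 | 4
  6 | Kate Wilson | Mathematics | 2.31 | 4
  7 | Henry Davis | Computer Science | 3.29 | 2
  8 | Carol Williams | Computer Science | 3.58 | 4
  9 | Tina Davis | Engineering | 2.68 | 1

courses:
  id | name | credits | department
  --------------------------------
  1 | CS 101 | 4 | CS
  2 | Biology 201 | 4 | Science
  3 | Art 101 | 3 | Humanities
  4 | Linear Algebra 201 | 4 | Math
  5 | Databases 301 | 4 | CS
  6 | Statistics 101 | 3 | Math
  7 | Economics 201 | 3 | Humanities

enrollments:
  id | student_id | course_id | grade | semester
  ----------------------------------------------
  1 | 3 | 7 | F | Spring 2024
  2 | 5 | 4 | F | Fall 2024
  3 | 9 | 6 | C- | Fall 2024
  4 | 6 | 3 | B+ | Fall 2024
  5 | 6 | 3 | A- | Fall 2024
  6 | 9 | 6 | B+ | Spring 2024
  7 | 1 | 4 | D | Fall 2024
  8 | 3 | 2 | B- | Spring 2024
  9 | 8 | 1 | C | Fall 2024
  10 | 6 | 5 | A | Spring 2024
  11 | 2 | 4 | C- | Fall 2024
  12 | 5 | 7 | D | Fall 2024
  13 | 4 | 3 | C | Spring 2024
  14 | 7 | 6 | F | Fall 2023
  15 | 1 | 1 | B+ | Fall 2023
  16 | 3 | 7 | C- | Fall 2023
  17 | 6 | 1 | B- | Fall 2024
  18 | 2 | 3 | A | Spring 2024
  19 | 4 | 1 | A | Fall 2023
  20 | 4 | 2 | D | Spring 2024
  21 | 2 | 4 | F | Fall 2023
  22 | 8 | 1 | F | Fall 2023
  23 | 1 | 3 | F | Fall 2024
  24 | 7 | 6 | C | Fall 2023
SELECT name, year FROM students WHERE year >= 3

Execution result:
name | year
Kate Jones | 4
Leo Miller | 3
Mia Smith | 4
Kate Wilson | 4
Carol Williams | 4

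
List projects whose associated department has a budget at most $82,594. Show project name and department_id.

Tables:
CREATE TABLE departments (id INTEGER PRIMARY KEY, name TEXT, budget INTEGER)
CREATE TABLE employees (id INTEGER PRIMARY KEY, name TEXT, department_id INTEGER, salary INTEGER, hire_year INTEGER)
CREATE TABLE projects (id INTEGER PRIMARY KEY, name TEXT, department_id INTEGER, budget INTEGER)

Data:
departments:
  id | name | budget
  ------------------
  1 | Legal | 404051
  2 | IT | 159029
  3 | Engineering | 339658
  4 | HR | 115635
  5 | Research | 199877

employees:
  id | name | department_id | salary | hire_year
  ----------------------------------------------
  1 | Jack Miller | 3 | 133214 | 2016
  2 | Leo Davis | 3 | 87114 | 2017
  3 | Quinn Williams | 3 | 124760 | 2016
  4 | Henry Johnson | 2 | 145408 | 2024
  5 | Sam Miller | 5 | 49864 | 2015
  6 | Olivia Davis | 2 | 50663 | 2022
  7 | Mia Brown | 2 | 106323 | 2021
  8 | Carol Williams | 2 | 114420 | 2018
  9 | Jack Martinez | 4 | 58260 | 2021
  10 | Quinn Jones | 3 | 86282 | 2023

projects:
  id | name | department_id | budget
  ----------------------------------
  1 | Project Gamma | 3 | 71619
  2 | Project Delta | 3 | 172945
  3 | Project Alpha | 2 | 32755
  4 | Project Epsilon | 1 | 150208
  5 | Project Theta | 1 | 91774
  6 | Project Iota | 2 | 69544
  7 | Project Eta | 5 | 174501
SELECT name, department_id FROM projects WHERE department_id IN (SELECT id FROM departments WHERE budget <= 82594)

Execution result:
(no rows)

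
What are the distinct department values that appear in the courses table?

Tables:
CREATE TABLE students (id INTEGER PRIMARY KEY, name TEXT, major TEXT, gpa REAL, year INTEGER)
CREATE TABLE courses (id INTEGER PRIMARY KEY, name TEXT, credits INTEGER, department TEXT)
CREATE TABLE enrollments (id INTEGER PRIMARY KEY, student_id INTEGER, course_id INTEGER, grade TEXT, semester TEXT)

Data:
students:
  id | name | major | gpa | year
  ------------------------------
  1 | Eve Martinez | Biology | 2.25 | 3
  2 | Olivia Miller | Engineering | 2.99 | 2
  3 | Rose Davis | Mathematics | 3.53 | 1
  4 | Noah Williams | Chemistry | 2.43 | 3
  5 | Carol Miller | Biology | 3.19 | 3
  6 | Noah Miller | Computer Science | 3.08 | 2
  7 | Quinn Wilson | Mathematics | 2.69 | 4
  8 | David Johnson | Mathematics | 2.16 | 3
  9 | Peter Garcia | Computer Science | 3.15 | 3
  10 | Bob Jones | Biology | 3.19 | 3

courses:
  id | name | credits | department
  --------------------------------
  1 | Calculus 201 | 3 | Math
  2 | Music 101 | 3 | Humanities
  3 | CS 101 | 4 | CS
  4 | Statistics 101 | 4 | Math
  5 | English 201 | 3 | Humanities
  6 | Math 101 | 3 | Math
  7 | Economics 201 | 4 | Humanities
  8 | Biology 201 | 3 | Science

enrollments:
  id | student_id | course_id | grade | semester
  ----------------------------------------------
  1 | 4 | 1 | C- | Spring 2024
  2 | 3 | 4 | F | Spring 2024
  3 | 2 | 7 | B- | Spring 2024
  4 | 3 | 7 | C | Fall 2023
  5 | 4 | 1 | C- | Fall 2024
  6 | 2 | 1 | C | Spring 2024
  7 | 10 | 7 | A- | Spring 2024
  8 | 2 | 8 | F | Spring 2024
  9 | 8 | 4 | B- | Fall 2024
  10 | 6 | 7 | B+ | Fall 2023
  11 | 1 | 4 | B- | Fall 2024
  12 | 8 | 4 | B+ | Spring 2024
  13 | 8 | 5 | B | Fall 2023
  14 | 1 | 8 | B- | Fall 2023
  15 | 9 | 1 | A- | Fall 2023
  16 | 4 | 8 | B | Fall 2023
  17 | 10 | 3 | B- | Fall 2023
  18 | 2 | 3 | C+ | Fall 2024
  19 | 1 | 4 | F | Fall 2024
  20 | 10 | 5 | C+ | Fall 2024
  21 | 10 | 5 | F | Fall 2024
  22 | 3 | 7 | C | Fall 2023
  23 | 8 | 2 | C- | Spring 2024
SELECT DISTINCT department FROM courses

Execution result:
department
Math
Humanities
CS
Science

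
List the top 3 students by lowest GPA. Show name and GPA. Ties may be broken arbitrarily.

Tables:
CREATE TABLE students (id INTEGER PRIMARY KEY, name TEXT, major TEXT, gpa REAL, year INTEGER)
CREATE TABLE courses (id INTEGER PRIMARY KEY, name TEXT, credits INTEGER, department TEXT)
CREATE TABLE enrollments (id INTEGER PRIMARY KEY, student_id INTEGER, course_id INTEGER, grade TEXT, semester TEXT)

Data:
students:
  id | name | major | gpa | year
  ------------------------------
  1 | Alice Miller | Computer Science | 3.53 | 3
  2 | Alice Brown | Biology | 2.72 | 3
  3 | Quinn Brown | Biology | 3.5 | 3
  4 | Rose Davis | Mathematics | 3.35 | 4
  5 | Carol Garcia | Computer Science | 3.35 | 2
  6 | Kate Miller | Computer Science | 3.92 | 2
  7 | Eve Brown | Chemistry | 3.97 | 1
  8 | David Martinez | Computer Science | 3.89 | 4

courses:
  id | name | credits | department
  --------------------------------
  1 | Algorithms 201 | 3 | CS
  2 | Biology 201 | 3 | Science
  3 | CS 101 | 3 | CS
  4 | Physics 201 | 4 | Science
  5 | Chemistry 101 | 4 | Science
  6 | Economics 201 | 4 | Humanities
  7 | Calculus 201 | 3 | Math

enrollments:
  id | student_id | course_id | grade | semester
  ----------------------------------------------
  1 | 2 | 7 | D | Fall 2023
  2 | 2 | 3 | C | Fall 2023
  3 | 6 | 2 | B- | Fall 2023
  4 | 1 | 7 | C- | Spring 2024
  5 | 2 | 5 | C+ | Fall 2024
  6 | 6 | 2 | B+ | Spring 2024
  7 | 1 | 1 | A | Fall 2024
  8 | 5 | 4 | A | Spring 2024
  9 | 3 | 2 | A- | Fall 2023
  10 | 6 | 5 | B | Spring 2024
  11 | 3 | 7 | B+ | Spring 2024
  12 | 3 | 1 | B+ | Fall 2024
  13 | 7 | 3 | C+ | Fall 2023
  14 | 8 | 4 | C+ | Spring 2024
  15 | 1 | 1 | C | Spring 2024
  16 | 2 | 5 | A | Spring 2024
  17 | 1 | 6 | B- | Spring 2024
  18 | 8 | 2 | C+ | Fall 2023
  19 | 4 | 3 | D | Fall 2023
SELECT name, gpa FROM students ORDER BY gpa ASC LIMIT 3

Execution result:
name | gpa
Alice Brown | 2.72
Rose Davis | 3.35
Carol Garcia | 3.35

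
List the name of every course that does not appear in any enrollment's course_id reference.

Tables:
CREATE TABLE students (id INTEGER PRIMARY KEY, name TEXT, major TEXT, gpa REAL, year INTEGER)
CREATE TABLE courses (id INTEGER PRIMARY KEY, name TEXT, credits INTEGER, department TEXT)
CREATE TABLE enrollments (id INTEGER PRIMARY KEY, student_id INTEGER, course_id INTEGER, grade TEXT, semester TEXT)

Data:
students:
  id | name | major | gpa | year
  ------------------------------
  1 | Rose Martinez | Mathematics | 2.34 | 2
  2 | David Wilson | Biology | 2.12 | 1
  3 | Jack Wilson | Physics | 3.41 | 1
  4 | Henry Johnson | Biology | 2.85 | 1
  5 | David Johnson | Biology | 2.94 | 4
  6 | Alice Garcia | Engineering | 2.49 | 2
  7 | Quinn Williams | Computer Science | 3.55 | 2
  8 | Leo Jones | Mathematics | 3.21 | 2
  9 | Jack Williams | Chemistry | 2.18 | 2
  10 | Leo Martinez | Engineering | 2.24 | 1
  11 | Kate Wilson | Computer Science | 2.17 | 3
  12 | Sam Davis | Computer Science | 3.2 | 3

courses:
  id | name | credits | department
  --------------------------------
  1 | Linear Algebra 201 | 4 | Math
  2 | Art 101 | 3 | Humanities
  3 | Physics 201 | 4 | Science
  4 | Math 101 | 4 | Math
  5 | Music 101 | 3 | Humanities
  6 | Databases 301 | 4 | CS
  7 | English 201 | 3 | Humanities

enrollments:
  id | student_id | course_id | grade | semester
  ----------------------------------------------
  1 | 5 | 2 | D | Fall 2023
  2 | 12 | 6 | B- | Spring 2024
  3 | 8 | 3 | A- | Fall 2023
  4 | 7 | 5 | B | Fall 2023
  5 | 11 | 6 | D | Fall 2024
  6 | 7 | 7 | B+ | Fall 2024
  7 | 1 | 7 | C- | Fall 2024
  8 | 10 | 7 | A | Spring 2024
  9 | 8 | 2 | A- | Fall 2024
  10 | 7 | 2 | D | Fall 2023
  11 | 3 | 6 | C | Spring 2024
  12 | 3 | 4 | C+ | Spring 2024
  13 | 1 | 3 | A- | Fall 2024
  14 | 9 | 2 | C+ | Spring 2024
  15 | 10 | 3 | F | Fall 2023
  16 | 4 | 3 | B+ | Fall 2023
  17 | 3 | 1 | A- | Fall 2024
SELECT p.name FROM courses p LEFT JOIN enrollments c ON c.course_id = p.id WHERE c.id IS NULL

Execution result:
(no rows)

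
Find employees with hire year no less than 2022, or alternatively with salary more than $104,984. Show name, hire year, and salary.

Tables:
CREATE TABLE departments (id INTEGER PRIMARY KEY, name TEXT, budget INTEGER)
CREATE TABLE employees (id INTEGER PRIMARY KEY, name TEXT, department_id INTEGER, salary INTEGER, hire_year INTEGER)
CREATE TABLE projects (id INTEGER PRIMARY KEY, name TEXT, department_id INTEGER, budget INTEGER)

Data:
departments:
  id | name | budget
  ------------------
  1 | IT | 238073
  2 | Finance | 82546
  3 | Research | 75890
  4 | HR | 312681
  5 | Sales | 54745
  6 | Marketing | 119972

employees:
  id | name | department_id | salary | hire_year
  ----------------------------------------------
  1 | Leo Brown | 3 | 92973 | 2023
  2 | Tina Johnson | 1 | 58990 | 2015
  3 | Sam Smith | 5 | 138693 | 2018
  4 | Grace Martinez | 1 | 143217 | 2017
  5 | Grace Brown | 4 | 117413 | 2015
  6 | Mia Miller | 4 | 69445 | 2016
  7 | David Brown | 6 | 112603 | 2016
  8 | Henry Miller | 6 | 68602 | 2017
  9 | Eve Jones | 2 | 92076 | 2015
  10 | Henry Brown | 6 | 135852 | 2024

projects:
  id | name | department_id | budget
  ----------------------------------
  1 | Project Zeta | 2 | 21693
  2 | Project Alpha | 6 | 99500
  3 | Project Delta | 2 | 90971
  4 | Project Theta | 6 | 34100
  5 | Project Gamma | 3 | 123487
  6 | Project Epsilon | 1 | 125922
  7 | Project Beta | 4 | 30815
SELECT name, hire_year, salary FROM employees WHERE hire_year >= 2022 OR salary > 104984

Execution result:
name | hire_year | salary
Leo Brown | 2023 | 92973
Sam Smith | 2018 | 138693
Grace Martinez | 2017 | 143217
Grace Brown | 2015 | 117413
David Brown | 2016 | 112603
Henry Brown | 2024 | 135852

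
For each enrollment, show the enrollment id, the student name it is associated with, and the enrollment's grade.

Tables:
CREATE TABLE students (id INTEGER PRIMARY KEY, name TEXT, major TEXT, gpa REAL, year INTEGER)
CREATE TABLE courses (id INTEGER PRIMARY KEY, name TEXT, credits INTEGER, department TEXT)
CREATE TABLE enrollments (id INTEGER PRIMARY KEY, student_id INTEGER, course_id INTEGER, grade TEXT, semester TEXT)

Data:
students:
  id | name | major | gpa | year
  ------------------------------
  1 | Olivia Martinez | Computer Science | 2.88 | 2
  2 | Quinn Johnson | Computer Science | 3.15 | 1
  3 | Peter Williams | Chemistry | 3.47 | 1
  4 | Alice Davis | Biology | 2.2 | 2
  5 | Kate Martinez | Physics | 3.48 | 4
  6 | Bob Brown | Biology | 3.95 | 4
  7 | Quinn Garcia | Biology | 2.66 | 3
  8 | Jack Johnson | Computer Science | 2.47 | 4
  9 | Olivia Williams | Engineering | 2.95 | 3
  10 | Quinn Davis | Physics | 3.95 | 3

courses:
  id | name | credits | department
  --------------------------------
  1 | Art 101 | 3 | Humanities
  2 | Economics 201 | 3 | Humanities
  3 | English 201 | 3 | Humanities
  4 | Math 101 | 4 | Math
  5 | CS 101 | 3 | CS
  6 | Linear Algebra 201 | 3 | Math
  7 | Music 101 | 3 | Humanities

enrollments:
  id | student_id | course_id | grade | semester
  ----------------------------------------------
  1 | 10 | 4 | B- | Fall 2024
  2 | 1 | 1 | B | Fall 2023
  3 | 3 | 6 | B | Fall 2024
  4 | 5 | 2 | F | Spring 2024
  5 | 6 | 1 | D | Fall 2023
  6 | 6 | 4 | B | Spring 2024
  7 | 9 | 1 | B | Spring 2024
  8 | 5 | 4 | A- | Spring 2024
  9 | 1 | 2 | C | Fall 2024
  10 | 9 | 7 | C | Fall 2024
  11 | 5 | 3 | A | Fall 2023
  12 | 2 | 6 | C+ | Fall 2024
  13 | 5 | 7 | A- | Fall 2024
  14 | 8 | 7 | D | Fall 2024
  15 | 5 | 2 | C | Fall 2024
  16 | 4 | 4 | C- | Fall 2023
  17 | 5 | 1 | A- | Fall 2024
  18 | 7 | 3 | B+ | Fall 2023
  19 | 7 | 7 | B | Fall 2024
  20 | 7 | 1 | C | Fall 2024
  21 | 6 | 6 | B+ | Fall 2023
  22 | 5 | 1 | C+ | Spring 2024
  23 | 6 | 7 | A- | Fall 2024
SELECT c.id, p.name AS student, c.grade FROM enrollments c JOIN students p ON c.student_id = p.id

Execution result:
id | student | grade
1 | Quinn Davis | B-
2 | Olivia Martinez | B
3 | Peter Williams | B
4 | Kate Martinez | F
5 | Bob Brown | D
6 | Bob Brown | B
7 | Olivia Williams | B
8 | Kate Martinez | A-
9 | Olivia Martinez | C
10 | Olivia Williams | C
11 | Kate Martinez | A
12 | Quinn Johnson | C+
13 | Kate Martinez | A-
14 | Jack Johnson | D
15 | Kate Martinez | C
16 | Alice Davis | C-
17 | Kate Martinez | A-
18 | Quinn Garcia | B+
19 | Quinn Garcia | B
20 | Quinn Garcia | C
21 | Bob Brown | B+
22 | Kate Martinez | C+
23 | Bob Brown | A-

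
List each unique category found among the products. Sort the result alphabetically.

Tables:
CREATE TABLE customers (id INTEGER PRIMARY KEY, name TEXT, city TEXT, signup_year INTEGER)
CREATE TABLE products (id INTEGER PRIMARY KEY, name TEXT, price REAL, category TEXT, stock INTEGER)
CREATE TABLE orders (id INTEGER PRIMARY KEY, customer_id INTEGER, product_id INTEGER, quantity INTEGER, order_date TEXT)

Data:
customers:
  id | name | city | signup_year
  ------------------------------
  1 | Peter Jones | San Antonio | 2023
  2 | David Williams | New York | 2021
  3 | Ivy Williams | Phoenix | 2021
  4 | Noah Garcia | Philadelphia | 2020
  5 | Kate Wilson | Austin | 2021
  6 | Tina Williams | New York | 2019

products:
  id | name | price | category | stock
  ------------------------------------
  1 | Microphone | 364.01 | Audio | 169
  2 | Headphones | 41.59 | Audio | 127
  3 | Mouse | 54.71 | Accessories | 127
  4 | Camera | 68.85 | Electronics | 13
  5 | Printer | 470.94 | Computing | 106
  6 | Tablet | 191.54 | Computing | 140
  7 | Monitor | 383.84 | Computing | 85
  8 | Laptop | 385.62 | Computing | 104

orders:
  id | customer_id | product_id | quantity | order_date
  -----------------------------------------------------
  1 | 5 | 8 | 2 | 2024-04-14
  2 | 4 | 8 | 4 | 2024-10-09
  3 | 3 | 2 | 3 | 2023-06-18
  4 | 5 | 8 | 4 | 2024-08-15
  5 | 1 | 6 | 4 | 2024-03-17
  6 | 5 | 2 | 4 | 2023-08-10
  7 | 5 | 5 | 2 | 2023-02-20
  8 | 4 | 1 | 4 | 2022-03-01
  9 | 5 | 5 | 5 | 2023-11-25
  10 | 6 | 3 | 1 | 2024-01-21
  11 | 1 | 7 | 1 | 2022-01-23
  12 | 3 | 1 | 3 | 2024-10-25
SELECT DISTINCT category FROM products ORDER BY category

Execution result:
category
Accessories
Audio
Computing
Electronics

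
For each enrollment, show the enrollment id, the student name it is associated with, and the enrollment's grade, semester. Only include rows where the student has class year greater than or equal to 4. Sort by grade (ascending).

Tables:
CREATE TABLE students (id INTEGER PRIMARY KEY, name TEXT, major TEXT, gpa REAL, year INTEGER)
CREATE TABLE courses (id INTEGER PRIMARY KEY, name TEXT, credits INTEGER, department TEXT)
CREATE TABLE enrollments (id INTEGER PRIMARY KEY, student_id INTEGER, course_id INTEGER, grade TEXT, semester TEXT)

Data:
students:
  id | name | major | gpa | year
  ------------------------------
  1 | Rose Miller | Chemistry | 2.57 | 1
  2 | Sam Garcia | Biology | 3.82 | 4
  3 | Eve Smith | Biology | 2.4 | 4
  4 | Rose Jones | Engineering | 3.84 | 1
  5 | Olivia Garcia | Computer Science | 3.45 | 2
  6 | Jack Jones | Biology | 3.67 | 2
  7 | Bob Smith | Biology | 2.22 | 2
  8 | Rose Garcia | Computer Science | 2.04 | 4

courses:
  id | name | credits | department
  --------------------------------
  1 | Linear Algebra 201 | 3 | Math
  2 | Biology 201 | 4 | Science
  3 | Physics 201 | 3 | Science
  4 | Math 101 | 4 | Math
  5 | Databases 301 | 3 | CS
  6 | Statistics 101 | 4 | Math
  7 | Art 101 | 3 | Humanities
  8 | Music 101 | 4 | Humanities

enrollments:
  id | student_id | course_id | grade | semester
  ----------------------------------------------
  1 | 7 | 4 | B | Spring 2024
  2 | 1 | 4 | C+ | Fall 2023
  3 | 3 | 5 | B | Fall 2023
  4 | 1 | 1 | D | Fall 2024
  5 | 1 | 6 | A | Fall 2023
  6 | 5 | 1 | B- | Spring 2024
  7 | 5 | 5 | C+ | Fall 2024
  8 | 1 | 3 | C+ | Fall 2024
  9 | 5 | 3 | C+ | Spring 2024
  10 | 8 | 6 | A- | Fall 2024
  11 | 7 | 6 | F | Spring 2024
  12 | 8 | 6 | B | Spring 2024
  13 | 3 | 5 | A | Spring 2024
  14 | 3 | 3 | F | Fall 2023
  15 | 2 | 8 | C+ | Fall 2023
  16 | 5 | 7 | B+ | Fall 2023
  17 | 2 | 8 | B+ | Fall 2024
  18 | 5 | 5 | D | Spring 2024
SELECT c.id, p.name AS student, c.grade, c.semester FROM enrollments c JOIN students p ON c.student_id = p.id WHERE p.year >= 4 ORDER BY c.grade ASC

Execution result:
id | student | grade | semester
13 | Eve Smith | A | Spring 2024
10 | Rose Garcia | A- | Fall 2024
3 | Eve Smith | B | Fall 2023
12 | Rose Garcia | B | Spring 2024
17 | Sam Garcia | B+ | Fall 2024
15 | Sam Garcia | C+ | Fall 2023
14 | Eve Smith | F | Fall 2023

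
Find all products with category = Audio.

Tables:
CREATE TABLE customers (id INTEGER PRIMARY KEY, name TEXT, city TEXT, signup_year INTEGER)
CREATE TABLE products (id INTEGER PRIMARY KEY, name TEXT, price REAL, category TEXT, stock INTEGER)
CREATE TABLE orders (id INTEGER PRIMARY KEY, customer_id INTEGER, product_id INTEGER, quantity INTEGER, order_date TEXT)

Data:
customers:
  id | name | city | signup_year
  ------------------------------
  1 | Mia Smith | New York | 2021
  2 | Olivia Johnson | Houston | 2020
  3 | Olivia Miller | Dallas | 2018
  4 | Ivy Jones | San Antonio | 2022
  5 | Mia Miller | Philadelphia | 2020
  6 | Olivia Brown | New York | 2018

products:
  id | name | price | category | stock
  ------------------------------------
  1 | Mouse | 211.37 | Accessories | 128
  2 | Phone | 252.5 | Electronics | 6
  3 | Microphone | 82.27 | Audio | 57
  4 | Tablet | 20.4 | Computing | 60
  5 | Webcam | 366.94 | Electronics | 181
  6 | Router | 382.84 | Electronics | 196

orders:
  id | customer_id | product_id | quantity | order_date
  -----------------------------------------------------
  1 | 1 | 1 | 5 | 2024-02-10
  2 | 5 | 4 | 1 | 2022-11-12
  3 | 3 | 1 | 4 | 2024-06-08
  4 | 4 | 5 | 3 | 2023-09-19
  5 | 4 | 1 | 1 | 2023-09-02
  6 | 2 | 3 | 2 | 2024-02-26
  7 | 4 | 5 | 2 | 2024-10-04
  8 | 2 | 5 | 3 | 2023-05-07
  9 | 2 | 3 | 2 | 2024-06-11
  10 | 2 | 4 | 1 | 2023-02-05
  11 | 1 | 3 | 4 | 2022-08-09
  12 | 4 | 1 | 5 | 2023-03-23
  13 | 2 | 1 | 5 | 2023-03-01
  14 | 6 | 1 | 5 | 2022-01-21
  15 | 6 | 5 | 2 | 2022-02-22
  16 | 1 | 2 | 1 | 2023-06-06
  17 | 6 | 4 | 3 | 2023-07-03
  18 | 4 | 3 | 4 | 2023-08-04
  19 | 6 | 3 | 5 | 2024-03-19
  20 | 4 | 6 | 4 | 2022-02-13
SELECT name, category FROM products WHERE category = 'Audio'

Execution result:
name | category
Microphone | Audio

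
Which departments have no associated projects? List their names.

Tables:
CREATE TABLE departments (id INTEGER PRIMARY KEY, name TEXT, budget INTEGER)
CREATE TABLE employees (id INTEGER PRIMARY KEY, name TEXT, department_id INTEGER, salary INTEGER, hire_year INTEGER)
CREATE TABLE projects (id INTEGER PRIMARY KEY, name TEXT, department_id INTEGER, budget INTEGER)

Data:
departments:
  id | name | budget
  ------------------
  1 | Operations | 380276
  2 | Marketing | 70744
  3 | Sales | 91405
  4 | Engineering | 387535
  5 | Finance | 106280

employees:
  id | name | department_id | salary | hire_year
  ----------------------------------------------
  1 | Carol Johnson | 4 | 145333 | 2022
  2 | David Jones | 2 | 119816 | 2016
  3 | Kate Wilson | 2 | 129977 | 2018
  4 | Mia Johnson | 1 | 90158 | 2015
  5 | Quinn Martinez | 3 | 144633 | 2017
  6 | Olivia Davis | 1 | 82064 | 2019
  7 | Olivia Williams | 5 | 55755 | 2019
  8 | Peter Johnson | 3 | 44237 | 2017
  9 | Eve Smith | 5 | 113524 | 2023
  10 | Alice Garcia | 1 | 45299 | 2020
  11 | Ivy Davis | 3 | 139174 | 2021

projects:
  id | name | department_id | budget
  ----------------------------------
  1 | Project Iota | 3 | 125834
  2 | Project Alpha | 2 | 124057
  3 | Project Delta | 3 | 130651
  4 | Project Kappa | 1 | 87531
SELECT p.name FROM departments p LEFT JOIN projects c ON c.department_id = p.id WHERE c.id IS NULL

Execution result:
name
Engineering
Finance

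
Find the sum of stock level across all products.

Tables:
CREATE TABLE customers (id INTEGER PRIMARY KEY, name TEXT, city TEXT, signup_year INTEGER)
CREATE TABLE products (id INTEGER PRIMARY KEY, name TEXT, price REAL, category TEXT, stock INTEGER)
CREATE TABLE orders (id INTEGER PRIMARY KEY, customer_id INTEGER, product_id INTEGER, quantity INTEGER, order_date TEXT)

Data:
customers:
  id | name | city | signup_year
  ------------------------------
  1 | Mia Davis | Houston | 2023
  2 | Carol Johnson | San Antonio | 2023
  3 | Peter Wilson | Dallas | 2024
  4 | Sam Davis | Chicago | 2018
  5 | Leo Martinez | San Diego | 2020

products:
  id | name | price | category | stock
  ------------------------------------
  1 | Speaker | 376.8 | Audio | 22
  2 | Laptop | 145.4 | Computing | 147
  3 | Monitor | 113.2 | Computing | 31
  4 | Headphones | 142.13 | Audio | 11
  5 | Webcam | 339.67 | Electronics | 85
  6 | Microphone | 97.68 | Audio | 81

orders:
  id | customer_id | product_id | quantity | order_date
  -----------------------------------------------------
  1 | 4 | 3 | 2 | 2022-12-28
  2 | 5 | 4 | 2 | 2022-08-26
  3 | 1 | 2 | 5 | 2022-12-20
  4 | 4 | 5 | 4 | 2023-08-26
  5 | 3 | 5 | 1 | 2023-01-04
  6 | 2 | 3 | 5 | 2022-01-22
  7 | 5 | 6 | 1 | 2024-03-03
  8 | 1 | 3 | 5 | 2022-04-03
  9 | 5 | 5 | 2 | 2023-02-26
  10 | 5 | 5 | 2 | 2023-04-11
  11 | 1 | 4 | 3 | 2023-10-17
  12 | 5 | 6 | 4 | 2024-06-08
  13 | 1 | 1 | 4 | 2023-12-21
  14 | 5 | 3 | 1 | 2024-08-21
SELECT SUM(stock) FROM products

Execution result:
377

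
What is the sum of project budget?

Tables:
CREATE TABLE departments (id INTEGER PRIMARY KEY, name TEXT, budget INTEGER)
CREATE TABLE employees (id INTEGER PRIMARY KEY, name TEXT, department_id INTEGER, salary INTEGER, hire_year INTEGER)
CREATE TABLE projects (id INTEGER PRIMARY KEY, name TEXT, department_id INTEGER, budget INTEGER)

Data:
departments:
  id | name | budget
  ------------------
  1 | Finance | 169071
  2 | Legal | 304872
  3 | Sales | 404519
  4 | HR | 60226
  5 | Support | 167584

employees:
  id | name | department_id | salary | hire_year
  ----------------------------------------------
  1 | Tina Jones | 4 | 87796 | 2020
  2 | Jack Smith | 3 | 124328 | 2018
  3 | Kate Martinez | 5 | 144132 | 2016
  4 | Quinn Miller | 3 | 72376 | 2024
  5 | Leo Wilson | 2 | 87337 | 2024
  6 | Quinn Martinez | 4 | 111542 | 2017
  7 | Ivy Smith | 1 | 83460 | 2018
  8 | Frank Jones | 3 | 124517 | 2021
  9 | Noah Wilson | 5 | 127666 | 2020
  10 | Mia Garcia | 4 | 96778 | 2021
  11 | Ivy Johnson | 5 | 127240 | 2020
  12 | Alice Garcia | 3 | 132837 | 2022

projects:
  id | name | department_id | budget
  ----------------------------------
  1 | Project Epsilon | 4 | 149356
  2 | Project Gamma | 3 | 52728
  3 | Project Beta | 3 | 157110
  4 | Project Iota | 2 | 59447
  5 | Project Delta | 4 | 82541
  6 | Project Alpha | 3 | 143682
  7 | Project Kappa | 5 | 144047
SELECT SUM(budget) FROM projects

Execution result:
788911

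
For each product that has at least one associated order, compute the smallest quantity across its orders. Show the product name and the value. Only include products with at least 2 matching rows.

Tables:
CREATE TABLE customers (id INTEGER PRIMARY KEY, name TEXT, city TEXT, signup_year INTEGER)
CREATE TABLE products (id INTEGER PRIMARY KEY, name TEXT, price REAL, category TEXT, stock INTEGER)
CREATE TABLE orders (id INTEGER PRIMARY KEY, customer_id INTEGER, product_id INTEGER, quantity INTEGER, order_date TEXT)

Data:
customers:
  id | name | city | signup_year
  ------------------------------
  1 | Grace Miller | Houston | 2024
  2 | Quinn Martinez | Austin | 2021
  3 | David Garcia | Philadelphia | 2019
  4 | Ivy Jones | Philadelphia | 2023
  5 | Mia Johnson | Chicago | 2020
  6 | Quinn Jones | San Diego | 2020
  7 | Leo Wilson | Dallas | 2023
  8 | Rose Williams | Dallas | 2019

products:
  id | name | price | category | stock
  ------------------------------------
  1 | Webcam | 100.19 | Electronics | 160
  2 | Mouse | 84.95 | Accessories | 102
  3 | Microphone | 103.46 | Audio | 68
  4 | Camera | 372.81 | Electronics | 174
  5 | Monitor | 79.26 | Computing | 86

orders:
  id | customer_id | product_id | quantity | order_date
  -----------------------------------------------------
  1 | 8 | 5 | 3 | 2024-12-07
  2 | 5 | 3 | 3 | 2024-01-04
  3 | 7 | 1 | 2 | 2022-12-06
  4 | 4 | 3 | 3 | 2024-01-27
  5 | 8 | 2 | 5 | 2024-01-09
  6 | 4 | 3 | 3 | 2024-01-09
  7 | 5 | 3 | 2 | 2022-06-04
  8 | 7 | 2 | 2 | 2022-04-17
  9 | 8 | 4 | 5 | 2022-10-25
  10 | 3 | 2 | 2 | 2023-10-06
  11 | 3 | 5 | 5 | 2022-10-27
SELECT p.name, MIN(c.quantity) AS min_quantity FROM orders c JOIN products p ON c.product_id = p.id GROUP BY p.id, p.name HAVING COUNT(*) >= 2

Execution result:
name | min_quantity
Mouse | 2
Microphone | 2
Monitor | 3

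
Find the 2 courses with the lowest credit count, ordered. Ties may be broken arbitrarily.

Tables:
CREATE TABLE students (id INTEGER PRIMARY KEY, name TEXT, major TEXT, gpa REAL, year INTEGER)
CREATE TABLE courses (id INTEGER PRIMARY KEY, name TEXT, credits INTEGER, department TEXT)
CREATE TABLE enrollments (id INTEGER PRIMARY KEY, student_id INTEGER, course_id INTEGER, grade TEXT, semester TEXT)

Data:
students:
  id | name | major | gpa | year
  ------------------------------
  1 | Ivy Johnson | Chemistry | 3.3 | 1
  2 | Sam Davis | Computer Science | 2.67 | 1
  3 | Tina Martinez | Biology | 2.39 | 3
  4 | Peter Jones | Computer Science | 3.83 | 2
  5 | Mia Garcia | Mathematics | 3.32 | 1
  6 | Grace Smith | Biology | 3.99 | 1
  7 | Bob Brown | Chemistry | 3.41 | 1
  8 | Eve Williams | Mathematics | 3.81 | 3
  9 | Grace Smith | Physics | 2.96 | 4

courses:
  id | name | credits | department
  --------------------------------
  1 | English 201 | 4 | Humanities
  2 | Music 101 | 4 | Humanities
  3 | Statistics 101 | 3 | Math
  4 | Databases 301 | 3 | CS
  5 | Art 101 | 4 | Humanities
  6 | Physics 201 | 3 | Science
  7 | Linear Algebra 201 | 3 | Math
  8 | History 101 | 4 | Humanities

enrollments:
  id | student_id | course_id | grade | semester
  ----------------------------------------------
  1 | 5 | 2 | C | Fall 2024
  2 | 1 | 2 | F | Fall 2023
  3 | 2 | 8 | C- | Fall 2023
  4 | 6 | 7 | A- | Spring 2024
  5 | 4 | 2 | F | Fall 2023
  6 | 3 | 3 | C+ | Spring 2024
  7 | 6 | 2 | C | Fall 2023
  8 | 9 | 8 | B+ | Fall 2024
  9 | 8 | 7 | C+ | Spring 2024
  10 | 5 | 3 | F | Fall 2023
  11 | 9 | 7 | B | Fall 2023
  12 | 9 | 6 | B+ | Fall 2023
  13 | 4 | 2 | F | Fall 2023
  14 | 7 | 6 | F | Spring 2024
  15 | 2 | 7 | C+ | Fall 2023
SELECT name, credits FROM courses ORDER BY credits ASC LIMIT 2

Execution result:
name | credits
Statistics 101 | 3
Databases 301 | 3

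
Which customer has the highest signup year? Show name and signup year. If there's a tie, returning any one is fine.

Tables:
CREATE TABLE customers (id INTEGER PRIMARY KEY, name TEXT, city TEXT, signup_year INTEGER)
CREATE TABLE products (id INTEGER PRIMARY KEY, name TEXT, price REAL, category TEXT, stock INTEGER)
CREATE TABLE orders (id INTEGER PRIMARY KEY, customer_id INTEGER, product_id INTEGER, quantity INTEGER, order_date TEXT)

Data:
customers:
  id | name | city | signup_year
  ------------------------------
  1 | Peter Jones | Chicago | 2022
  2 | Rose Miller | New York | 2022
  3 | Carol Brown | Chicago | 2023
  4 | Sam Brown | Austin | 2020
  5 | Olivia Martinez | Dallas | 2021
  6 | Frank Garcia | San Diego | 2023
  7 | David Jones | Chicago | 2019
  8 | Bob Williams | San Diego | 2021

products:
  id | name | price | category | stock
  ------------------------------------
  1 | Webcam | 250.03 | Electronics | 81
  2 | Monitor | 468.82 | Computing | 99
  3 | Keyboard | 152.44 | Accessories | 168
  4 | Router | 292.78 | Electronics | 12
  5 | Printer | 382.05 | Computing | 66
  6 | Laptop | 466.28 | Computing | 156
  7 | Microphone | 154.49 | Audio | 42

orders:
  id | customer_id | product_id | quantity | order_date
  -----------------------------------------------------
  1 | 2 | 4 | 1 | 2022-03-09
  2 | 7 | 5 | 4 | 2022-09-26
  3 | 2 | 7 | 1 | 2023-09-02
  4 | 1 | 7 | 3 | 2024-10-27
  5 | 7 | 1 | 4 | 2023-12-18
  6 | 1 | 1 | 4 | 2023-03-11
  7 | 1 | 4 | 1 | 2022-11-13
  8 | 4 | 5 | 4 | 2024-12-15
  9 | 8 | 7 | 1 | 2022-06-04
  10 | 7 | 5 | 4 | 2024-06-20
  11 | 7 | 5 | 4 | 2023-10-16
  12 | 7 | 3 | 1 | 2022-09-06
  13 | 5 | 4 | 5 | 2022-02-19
SELECT name, signup_year FROM customers ORDER BY signup_year DESC LIMIT 1

Execution result:
name | signup_year
Carol Brown | 2023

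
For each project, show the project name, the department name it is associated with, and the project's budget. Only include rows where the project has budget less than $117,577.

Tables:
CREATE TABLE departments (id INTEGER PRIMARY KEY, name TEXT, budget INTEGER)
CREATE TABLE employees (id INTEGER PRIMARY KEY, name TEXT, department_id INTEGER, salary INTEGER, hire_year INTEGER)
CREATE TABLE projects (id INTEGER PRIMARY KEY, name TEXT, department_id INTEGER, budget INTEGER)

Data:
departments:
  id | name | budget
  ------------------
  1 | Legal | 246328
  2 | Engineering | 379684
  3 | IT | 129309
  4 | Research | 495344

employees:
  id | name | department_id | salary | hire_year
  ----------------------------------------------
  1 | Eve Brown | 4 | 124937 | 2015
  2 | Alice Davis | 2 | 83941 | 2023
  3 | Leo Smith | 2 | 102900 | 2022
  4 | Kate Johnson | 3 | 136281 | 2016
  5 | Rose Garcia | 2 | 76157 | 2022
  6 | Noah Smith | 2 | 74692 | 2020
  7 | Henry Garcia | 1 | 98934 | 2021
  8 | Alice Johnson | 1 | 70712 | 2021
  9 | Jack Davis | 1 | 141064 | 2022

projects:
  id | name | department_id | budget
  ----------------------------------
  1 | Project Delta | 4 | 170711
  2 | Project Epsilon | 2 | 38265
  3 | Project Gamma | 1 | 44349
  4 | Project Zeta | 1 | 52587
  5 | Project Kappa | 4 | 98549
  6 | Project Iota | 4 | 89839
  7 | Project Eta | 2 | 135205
SELECT c.name, p.name AS department, c.budget FROM projects c JOIN departments p ON c.department_id = p.id WHERE c.budget < 117577

Execution result:
name | department | budget
Project Epsilon | Engineering | 38265
Project Gamma | Legal | 44349
Project Zeta | Legal | 52587
Project Kappa | Research | 98549
Project Iota | Research | 89839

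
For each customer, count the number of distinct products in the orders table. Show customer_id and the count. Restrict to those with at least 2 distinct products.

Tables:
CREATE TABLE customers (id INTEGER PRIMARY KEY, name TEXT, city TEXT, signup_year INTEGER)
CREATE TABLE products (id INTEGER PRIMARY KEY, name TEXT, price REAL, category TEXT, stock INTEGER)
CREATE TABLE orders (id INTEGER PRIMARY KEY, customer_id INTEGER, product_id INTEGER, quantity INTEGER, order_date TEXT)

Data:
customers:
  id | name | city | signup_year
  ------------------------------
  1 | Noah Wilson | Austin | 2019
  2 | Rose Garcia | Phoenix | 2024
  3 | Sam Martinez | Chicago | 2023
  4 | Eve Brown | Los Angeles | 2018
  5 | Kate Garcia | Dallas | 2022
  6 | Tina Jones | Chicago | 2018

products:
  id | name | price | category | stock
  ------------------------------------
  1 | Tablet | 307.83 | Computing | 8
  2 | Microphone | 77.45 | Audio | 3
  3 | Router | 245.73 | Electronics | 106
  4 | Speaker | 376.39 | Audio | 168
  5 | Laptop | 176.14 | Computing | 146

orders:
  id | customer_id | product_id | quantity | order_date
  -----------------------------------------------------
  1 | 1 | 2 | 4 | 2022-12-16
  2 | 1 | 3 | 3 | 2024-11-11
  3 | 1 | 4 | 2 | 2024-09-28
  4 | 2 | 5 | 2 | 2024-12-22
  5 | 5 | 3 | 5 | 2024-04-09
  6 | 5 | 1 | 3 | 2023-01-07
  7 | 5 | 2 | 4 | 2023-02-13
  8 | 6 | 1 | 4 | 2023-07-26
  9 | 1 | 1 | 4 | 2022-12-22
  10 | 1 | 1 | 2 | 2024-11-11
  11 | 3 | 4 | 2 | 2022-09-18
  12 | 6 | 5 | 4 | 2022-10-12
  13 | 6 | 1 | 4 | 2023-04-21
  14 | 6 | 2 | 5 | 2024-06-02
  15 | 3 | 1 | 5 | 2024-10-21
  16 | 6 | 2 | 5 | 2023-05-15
SELECT customer_id, COUNT(DISTINCT product_id) AS distinct_product_count FROM orders GROUP BY customer_id HAVING COUNT(DISTINCT product_id) >= 2

Execution result:
customer_id | distinct_product_count
1 | 4
3 | 2
5 | 3
6 | 3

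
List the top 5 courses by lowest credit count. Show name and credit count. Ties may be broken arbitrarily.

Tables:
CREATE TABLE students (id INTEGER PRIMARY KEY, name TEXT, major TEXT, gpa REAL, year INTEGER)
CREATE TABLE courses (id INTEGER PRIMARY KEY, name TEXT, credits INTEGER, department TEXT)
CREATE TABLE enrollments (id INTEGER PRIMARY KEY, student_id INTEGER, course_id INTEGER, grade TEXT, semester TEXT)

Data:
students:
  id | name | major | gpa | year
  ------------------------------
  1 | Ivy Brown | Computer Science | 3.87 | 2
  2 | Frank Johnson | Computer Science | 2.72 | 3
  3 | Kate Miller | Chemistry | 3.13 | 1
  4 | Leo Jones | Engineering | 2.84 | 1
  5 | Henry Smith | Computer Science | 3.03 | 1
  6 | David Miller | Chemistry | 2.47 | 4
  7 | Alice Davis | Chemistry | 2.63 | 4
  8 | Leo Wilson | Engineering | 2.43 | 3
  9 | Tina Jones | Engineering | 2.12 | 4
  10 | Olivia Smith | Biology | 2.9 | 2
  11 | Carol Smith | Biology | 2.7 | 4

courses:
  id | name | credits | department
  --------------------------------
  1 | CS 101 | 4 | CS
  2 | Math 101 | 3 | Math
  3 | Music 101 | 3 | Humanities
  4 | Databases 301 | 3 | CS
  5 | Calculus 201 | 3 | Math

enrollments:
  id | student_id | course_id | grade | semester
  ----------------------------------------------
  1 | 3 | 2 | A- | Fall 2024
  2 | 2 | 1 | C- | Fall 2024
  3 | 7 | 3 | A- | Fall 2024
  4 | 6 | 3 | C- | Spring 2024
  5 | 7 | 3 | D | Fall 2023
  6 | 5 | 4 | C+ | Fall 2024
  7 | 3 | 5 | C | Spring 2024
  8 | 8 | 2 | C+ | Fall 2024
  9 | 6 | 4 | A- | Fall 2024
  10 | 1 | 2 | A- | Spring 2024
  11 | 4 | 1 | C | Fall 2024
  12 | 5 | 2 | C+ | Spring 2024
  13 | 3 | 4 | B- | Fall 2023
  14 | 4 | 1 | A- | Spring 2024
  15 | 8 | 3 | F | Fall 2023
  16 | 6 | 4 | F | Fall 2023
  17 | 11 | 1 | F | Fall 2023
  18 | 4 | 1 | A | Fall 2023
SELECT name, credits FROM courses ORDER BY credits ASC LIMIT 5

Execution result:
name | credits
Math 101 | 3
Music 101 | 3
Databases 301 | 3
Calculus 201 | 3
CS 101 | 4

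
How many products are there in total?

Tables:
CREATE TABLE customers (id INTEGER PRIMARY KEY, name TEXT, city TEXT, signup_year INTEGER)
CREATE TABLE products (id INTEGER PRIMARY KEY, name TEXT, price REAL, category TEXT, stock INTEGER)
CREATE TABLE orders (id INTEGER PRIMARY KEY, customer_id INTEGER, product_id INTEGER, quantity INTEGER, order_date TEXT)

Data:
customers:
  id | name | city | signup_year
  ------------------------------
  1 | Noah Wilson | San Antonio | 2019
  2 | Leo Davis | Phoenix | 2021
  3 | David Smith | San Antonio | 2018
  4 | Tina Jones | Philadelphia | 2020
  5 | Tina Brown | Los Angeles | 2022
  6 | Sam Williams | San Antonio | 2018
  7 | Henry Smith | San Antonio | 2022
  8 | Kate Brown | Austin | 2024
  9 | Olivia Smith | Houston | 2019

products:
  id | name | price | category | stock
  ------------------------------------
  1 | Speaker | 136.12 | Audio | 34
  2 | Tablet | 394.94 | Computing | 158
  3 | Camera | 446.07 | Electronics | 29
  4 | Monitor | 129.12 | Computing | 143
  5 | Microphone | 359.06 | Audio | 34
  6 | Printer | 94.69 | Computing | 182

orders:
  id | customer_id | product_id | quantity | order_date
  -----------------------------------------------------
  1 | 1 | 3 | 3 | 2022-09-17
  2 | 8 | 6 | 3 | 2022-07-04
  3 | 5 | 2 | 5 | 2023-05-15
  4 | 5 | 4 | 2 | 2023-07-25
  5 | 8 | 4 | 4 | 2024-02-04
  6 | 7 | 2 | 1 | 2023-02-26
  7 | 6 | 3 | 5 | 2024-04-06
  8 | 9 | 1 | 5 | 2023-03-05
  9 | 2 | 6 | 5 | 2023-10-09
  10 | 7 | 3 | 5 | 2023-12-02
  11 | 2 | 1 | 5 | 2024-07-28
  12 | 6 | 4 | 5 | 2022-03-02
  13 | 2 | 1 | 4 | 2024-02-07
SELECT COUNT(*) FROM products

Execution result:
6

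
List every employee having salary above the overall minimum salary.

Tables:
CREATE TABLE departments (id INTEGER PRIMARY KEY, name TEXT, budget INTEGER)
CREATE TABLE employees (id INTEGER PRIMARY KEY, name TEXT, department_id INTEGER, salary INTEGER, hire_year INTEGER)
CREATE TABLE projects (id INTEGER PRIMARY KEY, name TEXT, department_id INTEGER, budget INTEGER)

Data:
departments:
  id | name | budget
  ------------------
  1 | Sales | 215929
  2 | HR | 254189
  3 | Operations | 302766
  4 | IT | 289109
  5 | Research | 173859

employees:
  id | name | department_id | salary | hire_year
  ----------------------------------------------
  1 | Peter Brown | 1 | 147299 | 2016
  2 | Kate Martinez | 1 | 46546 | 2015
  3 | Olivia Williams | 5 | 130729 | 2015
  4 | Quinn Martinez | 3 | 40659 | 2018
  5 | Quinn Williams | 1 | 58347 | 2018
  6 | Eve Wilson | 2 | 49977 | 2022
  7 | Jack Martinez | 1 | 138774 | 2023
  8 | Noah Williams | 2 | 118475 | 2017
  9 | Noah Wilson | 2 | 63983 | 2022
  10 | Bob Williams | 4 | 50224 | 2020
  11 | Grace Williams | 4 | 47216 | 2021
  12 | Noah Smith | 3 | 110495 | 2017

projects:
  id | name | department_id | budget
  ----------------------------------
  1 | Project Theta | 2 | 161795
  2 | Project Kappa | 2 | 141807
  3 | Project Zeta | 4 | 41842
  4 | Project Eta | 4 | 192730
SELECT name, salary FROM employees WHERE salary > (SELECT MIN(salary) FROM employees)

Execution result:
name | salary
Peter Brown | 147299
Kate Martinez | 46546
Olivia Williams | 130729
Quinn Williams | 58347
Eve Wilson | 49977
Jack Martinez | 138774
Noah Williams | 118475
Noah Wilson | 63983
Bob Williams | 50224
Grace Williams | 47216
Noah Smith | 110495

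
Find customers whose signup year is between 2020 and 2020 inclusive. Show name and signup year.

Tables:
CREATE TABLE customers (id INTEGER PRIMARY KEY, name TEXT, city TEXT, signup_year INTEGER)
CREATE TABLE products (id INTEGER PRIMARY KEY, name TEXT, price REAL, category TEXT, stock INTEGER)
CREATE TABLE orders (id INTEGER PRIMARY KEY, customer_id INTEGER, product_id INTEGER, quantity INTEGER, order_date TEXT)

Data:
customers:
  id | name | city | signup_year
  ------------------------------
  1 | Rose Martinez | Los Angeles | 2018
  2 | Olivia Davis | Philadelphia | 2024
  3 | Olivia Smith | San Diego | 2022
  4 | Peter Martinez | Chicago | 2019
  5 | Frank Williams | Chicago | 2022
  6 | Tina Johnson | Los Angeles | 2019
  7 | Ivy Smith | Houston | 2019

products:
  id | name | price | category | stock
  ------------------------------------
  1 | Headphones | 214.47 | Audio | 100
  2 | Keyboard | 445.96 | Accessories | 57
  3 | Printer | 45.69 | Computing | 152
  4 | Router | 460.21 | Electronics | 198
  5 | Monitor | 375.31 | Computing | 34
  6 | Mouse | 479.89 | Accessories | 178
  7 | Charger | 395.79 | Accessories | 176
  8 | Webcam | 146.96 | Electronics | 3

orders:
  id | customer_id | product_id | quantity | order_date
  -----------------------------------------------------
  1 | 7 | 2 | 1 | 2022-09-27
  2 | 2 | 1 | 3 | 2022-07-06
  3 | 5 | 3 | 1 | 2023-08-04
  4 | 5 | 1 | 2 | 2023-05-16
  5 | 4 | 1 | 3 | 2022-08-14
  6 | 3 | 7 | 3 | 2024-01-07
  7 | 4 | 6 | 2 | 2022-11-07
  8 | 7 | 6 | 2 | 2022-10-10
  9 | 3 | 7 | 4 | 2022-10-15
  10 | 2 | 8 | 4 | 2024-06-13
SELECT name, signup_year FROM customers WHERE signup_year BETWEEN 2020 AND 2020

Execution result:
(no rows)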